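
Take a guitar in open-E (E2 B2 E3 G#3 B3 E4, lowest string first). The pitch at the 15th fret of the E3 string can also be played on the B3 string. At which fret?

8

E3 at fret 15 is E3 + 15 semitones = G4.
The open B3 string is 7 semitones above the open E3, so the same pitch on the B3 string lies at fret 15 − 7 = 8.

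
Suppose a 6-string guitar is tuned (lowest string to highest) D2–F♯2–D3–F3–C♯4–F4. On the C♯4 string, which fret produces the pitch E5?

E5 is 15 semitones above the open C♯4 (C#–D–D#–E–…–D–D#–E), so it sits at fret 15.

15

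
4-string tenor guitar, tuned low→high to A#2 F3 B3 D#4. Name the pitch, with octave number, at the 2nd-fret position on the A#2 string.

The open A#2 string plus 2 semitones: A#–B–C.
The walk passes from B into C once, so the octave number goes from 2 to 3.

C3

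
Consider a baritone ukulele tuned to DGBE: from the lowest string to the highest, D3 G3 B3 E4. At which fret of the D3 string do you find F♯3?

F♯3 is 4 semitones above the open D3 (D–D#–E–F–F#), so it sits at fret 4.

4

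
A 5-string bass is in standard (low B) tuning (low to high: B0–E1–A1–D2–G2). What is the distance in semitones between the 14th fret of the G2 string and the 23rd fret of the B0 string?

G2 at fret 14 → A3 (MIDI 57); B0 at fret 23 → A#2 (MIDI 46).
57 − 46 = 11, so the two pitches are 11 semitones apart, with A3 the higher.

11 semitones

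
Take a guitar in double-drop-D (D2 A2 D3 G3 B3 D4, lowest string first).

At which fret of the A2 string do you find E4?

E4 is 19 semitones above the open A2 (A–A#–B–C–…–D–D#–E), so it sits at fret 19.

19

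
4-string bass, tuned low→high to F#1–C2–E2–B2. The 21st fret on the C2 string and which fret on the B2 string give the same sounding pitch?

10

Fret 21 on C2 is MIDI 36 + 21 = 57 (A3). On the B2 string (open MIDI 47), that pitch is 57 − 47 = fret 10.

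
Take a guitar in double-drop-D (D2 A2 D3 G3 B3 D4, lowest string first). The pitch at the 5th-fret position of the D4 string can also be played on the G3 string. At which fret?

D4 at fret 5 is D4 + 5 semitones = G4.
The open G3 string is 7 semitones below the open D4, so the same pitch on the G3 string lies at fret 5 + 7 = 12.

12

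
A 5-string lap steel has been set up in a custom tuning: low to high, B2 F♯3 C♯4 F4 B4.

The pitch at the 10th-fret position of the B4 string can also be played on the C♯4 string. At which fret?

Fret 10 on B4 is MIDI 71 + 10 = 81 (A5). On the C♯4 string (open MIDI 61), that pitch is 81 − 61 = fret 20.

20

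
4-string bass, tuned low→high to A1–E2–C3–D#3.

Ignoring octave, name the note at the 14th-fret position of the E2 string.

F#

E2 is MIDI 40. Adding 14 gives 54; 54 mod 12 = 6, i.e. F#.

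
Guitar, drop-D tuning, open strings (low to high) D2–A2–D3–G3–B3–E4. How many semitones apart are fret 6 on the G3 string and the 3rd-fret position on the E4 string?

6 semitones

G3 at fret 6 → C♯4 (MIDI 61); E4 at fret 3 → G4 (MIDI 67).
61 − 67 = -6, so the two pitches are 6 semitones apart, with G4 the higher.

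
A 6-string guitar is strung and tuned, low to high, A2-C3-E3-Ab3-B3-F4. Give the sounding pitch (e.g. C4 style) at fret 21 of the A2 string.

Gb4

Each fret is one semitone, so A2 + 21 = Gb4.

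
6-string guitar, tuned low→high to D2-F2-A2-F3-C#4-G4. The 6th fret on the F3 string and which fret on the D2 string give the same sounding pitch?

Fret 6 on F3 is MIDI 53 + 6 = 59 (B3). On the D2 string (open MIDI 38), that pitch is 59 − 38 = fret 21.

21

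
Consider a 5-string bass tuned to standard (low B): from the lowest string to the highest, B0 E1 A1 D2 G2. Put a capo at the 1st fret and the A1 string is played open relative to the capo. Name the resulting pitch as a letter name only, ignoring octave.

The capo raises the open A1 by 1 semitone to A#1; fretting 0 more gives A1 + 1 + 0 = A1 + 1 semitone, landing on A#.
(Also written Bb.)

A#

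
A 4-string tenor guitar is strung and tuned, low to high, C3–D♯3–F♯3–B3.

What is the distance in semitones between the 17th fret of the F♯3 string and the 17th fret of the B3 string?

5 semitones

F♯3 at fret 17 → B4 (MIDI 71); B3 at fret 17 → E5 (MIDI 76).
71 − 76 = -5, so the two pitches are 5 semitones apart, with E5 the higher.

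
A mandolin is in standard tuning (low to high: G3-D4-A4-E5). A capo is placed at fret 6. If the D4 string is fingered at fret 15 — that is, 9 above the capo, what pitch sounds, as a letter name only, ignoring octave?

F

The capo raises the open D4 by 6 semitones to G#4; fretting 9 more gives D4 + 6 + 9 = D4 + 15 semitones, landing on F.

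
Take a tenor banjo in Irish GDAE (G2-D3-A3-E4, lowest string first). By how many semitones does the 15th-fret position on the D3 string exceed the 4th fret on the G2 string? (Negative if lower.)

D3 at fret 15 → F4 (MIDI 65); G2 at fret 4 → B2 (MIDI 47).
65 − 47 = 18, so the two pitches are 18 semitones apart.

18 semitones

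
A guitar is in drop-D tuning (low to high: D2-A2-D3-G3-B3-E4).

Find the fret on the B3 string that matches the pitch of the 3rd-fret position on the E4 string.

8

Fret 3 on E4 is MIDI 64 + 3 = 67 (G4). On the B3 string (open MIDI 59), that pitch is 67 − 59 = fret 8.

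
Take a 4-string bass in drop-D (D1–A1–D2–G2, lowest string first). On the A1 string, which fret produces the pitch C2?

C2 is 3 semitones above the open A1 (A–A#–B–C), so it sits at fret 3.

3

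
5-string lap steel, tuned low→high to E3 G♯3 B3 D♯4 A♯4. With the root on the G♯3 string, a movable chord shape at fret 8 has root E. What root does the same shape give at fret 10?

F♯

Moving from fret 8 to fret 10 shifts the root by 2 semitones.
E up 2 semitones is F♯.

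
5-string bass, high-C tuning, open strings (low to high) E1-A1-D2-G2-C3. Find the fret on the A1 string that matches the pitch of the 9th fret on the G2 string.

19

G2 at fret 9 is G2 + 9 semitones = E3.
The open A1 string is 10 semitones below the open G2, so the same pitch on the A1 string lies at fret 9 + 10 = 19.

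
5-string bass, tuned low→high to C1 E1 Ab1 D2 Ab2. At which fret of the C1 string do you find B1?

B1 is 11 semitones above the open C1 (C–Db–D–Eb–…–A–Bb–B), so it sits at fret 11.

11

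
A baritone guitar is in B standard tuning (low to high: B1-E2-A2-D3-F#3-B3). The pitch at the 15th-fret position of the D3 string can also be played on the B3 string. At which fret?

D3 at fret 15 is D3 + 15 semitones = F4.
The open B3 string is 9 semitones above the open D3, so the same pitch on the B3 string lies at fret 15 − 9 = 6.

6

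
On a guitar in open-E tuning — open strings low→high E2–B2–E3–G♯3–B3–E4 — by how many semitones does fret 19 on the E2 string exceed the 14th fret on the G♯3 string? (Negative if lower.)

E2 at fret 19 → B3 (MIDI 59); G♯3 at fret 14 → A♯4 (MIDI 70).
59 − 70 = -11, so the two pitches are 11 semitones apart.

-11 semitones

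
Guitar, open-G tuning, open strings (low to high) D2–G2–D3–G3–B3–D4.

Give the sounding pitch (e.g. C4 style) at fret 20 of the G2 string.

The open G2 string plus 20 semitones: G–G#–A–A#–…–C#–D–D#.
The walk passes from B into C 2 times, so the octave number goes from 2 to 4.

D#4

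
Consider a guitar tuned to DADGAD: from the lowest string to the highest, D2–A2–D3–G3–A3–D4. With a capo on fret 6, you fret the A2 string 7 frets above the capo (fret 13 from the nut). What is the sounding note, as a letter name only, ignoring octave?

A♯

The capo raises the open A2 by 6 semitones to D♯3; fretting 7 more gives A2 + 6 + 7 = A2 + 13 semitones, landing on A♯.
(Also written B♭.)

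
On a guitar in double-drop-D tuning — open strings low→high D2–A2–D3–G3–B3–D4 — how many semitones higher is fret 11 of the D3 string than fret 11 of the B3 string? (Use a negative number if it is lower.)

-9 semitones

D3 at fret 11 → C♯4 (MIDI 61); B3 at fret 11 → A♯4 (MIDI 70).
61 − 70 = -9, so the two pitches are 9 semitones apart.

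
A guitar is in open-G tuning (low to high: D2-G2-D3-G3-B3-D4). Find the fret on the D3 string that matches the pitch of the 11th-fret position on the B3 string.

B3 at fret 11 is B3 + 11 semitones = A#4.
The open D3 string is 9 semitones below the open B3, so the same pitch on the D3 string lies at fret 11 + 9 = 20.

20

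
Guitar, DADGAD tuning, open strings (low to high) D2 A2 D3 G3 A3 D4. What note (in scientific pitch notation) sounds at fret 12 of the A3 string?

A4

A3 is MIDI 57. Adding 12 gives 69, which is A4.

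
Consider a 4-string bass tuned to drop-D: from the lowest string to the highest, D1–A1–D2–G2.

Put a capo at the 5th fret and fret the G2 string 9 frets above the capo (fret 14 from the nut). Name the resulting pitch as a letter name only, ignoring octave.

A

The capo raises the open G2 by 5 semitones to C3; fretting 9 more gives G2 + 5 + 9 = G2 + 14 semitones, landing on A.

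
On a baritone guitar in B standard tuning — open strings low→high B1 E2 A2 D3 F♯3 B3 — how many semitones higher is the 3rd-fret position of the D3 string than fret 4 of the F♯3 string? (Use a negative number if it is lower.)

-5 semitones

D3 at fret 3 → F3 (MIDI 53); F♯3 at fret 4 → A♯3 (MIDI 58).
53 − 58 = -5, so the two pitches are 5 semitones apart.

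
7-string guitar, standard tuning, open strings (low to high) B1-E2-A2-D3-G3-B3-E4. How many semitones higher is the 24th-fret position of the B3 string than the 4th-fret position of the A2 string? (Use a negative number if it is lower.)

B3 at fret 24 → B5 (MIDI 83); A2 at fret 4 → C♯3 (MIDI 49).
83 − 49 = 34, so the two pitches are 34 semitones apart.

34 semitones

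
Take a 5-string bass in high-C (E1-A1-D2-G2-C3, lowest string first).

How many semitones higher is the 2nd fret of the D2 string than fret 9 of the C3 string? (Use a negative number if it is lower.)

D2 at fret 2 → E2 (MIDI 40); C3 at fret 9 → A3 (MIDI 57).
40 − 57 = -17, so the two pitches are 17 semitones apart.

-17 semitones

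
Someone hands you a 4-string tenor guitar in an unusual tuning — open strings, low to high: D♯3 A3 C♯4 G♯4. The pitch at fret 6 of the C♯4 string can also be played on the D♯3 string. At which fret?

C♯4 at fret 6 is C♯4 + 6 semitones = G4.
The open D♯3 string is 10 semitones below the open C♯4, so the same pitch on the D♯3 string lies at fret 6 + 10 = 16.

16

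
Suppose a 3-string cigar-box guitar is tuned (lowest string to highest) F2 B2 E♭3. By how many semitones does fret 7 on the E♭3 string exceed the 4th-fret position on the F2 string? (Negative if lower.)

13 semitones

E♭3 at fret 7 → B♭3 (MIDI 58); F2 at fret 4 → A2 (MIDI 45).
58 − 45 = 13, so the two pitches are 13 semitones apart.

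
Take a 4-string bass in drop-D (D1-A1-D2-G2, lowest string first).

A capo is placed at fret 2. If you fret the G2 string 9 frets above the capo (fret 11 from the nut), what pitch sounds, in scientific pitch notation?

F#3

The capo raises the open G2 by 2 semitones to A2; fretting 9 more gives G2 + 2 + 9 = G2 + 11 semitones = F#3.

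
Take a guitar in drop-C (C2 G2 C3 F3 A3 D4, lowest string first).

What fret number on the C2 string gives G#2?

8

G#2 is 8 semitones above the open C2 (C–C#–D–D#–E–F–F#–G–G#), so it sits at fret 8.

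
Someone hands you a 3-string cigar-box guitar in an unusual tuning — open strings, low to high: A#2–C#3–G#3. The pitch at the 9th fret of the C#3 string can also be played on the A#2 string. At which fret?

Fret 9 on C#3 is MIDI 49 + 9 = 58 (A#3). On the A#2 string (open MIDI 46), that pitch is 58 − 46 = fret 12.

12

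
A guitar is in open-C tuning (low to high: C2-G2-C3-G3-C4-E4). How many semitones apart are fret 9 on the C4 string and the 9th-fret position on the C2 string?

C4 at fret 9 → A4 (MIDI 69); C2 at fret 9 → A2 (MIDI 45).
69 − 45 = 24, so the two pitches are 24 semitones apart, with A4 the higher.

24 semitones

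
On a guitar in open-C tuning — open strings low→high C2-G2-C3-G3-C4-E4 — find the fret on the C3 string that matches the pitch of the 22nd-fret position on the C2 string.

C2 at fret 22 is C2 + 22 semitones = A♯3.
The open C3 string is 12 semitones above the open C2, so the same pitch on the C3 string lies at fret 22 − 12 = 10.

10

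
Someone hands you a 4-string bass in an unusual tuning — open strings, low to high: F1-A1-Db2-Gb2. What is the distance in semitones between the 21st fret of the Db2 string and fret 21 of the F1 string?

8 semitones

Db2 at fret 21 → Bb3 (MIDI 58); F1 at fret 21 → D3 (MIDI 50).
58 − 50 = 8, so the two pitches are 8 semitones apart, with Bb3 the higher.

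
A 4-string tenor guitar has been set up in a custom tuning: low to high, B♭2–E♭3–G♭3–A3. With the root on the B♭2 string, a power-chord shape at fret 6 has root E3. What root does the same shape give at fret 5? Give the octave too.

Moving from fret 6 to fret 5 shifts the root by -1 semitone.
E3 down 1 semitone is E♭3.

E♭3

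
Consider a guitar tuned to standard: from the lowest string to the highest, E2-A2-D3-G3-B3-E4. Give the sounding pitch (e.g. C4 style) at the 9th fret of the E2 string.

C♯3

Each fret is one semitone, so E2 + 9 = C♯3.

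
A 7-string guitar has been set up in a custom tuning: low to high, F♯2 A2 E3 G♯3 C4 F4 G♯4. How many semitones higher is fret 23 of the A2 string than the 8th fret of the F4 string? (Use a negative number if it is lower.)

-5 semitones

A2 at fret 23 → G♯4 (MIDI 68); F4 at fret 8 → C♯5 (MIDI 73).
68 − 73 = -5, so the two pitches are 5 semitones apart.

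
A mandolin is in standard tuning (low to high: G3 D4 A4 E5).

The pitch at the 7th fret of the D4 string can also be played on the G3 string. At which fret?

14

Fret 7 on D4 is MIDI 62 + 7 = 69 (A4). On the G3 string (open MIDI 55), that pitch is 69 − 55 = fret 14.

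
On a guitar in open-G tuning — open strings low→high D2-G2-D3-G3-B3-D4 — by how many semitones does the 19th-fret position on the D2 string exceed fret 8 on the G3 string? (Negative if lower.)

-6 semitones

D2 at fret 19 → A3 (MIDI 57); G3 at fret 8 → D♯4 (MIDI 63).
57 − 63 = -6, so the two pitches are 6 semitones apart.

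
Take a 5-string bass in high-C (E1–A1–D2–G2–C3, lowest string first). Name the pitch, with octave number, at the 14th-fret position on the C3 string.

D4

The open C3 string plus 14 semitones: C–C#–D–D#–…–C–C#–D.
The walk passes from B into C once, so the octave number goes from 3 to 4.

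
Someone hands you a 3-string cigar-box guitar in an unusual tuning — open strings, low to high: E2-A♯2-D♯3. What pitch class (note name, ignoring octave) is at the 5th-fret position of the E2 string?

The open E2 string plus 5 semitones: E–F–F#–G–G#–A.

A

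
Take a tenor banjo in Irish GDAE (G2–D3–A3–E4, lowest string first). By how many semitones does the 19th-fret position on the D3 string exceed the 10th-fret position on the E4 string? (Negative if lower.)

-5 semitones

D3 at fret 19 → A4 (MIDI 69); E4 at fret 10 → D5 (MIDI 74).
69 − 74 = -5, so the two pitches are 5 semitones apart.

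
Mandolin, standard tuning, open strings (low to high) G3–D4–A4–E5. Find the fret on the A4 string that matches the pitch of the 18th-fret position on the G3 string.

G3 at fret 18 is G3 + 18 semitones = C#5.
The open A4 string is 14 semitones above the open G3, so the same pitch on the A4 string lies at fret 18 − 14 = 4.

4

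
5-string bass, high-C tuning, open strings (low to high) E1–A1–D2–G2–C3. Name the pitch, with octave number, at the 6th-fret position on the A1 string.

A1 is MIDI 33. Adding 6 gives 39, which is D#2.
(Equivalently spelled Eb2.)

D#2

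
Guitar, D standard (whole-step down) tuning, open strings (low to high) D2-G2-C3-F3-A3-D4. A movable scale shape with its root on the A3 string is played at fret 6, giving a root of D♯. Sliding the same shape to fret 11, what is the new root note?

Moving from fret 6 to fret 11 shifts the root by 5 semitones.
D♯ up 5 semitones is G♯.

G♯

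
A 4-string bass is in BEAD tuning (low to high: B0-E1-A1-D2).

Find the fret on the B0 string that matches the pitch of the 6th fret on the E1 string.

11

Fret 6 on E1 is MIDI 28 + 6 = 34 (A♯1). On the B0 string (open MIDI 23), that pitch is 34 − 23 = fret 11.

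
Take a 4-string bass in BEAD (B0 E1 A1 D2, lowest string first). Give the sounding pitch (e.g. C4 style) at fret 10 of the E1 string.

Each fret is one semitone, so E1 + 10 = D2.

D2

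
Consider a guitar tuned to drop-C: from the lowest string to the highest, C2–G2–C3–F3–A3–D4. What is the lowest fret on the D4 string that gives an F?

3

From D4, count semitones up the chromatic scale until reaching F: D–D#–E–F — 3 steps.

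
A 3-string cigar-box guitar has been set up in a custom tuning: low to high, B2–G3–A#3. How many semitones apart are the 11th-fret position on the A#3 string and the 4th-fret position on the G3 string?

10 semitones

A#3 at fret 11 → A4 (MIDI 69); G3 at fret 4 → B3 (MIDI 59).
69 − 59 = 10, so the two pitches are 10 semitones apart, with A4 the higher.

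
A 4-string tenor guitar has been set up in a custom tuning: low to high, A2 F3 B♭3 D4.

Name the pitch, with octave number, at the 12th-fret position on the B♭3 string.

Each fret is one semitone, so B♭3 + 12 = B♭4.

B♭4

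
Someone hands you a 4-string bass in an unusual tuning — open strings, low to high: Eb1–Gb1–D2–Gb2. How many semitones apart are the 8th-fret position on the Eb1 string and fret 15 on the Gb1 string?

10 semitones

Eb1 at fret 8 → B1 (MIDI 35); Gb1 at fret 15 → A2 (MIDI 45).
35 − 45 = -10, so the two pitches are 10 semitones apart, with A2 the higher.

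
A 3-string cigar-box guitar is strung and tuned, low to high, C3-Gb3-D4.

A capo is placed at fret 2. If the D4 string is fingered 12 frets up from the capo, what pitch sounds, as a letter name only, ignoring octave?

E

The capo raises the open D4 by 2 semitones to E4; fretting 12 more gives D4 + 2 + 12 = D4 + 14 semitones, landing on E.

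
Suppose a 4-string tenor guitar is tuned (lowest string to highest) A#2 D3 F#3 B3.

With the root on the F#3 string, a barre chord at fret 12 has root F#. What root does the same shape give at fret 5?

Moving from fret 12 to fret 5 shifts the root by -7 semitones.
F# down 7 semitones is B.

B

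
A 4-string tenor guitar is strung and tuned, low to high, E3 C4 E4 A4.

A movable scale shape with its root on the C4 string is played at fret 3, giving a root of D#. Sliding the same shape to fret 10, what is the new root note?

Moving from fret 3 to fret 10 shifts the root by 7 semitones.
D# up 7 semitones is A#.

A#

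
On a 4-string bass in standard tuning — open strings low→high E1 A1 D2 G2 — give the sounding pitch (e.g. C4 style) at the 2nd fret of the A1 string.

A1 is MIDI 33. Adding 2 gives 35, which is B1.

B1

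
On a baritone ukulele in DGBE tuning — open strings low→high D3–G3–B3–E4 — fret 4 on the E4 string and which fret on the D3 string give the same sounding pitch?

18

Fret 4 on E4 is MIDI 64 + 4 = 68 (G#4). On the D3 string (open MIDI 50), that pitch is 68 − 50 = fret 18.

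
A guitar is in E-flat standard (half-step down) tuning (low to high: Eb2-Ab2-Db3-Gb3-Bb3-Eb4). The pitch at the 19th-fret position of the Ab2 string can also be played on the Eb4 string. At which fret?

Ab2 at fret 19 is Ab2 + 19 semitones = Eb4.
The open Eb4 string is 19 semitones above the open Ab2, so the same pitch on the Eb4 string lies at fret 19 − 19 = 0.

0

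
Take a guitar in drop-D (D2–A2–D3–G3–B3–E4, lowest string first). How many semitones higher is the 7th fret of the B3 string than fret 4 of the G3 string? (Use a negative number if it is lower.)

B3 at fret 7 → F#4 (MIDI 66); G3 at fret 4 → B3 (MIDI 59).
66 − 59 = 7, so the two pitches are 7 semitones apart.

7 semitones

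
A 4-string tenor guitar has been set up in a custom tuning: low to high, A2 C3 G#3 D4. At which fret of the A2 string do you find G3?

G3 is 10 semitones above the open A2 (A–A#–B–C–…–F–F#–G), so it sits at fret 10.

10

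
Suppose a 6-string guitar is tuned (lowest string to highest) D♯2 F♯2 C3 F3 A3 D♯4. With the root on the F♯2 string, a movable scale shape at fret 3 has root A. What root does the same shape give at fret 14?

Moving from fret 3 to fret 14 shifts the root by 11 semitones.
A up 11 semitones is G♯.

G♯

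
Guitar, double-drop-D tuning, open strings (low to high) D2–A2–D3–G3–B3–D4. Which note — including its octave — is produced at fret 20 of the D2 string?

A#3

The open D2 string plus 20 semitones: D–D#–E–F–…–G#–A–A#.
The walk passes from B into C once, so the octave number goes from 2 to 3.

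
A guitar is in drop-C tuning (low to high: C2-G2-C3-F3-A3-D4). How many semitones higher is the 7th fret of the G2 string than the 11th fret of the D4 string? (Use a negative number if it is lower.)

-23 semitones

G2 at fret 7 → D3 (MIDI 50); D4 at fret 11 → C♯5 (MIDI 73).
50 − 73 = -23, so the two pitches are 23 semitones apart.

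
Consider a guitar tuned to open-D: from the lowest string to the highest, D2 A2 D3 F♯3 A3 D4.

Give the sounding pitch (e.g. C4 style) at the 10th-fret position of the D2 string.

C3

D2 is MIDI 38. Adding 10 gives 48, which is C3.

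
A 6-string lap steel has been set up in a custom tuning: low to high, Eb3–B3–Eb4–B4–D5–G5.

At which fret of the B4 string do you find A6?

22

A6 is 22 semitones above the open B4 (B–C–Db–D–…–G–Ab–A), so it sits at fret 22.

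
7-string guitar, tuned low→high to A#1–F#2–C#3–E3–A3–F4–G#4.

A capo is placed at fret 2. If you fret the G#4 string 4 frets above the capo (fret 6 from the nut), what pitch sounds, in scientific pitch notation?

D5

The capo raises the open G#4 by 2 semitones to A#4; fretting 4 more gives G#4 + 2 + 4 = G#4 + 6 semitones = D5.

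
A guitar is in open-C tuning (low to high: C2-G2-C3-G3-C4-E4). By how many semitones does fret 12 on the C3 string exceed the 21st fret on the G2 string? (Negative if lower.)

C3 at fret 12 → C4 (MIDI 60); G2 at fret 21 → E4 (MIDI 64).
60 − 64 = -4, so the two pitches are 4 semitones apart.

-4 semitones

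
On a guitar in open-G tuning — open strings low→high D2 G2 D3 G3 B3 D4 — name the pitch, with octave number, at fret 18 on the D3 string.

The open D3 string plus 18 semitones: D–D#–E–F–…–F#–G–G#.
The walk passes from B into C once, so the octave number goes from 3 to 4.
(Equivalently spelled Ab4.)

G#4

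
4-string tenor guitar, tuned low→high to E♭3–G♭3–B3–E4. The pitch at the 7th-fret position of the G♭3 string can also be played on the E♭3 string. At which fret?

Fret 7 on G♭3 is MIDI 54 + 7 = 61 (D♭4). On the E♭3 string (open MIDI 51), that pitch is 61 − 51 = fret 10.

10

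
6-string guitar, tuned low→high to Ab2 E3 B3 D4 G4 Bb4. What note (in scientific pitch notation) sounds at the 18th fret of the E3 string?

Bb4

The open E3 string plus 18 semitones: E–F–Gb–G–…–Ab–A–Bb.
The walk passes from B into C once, so the octave number goes from 3 to 4.
(Equivalently spelled A#4.)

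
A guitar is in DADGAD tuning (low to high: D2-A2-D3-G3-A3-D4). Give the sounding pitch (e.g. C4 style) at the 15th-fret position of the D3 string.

F4

Each fret is one semitone, so D3 + 15 = F4.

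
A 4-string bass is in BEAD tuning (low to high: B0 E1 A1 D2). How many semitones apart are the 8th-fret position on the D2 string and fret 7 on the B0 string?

D2 at fret 8 → A#2 (MIDI 46); B0 at fret 7 → F#1 (MIDI 30).
46 − 30 = 16, so the two pitches are 16 semitones apart, with A#2 the higher.

16 semitones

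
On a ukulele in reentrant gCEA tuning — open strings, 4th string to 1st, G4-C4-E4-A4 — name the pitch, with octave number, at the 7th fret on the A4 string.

Each fret is one semitone, so A4 + 7 = E5.

E5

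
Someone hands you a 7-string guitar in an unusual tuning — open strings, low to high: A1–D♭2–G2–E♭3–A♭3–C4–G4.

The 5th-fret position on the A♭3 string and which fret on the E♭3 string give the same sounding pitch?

10

A♭3 at fret 5 is A♭3 + 5 semitones = D♭4.
The open E♭3 string is 5 semitones below the open A♭3, so the same pitch on the E♭3 string lies at fret 5 + 5 = 10.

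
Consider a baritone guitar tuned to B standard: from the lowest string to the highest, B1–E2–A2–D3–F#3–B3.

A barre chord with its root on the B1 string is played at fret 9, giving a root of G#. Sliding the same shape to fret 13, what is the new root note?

C

Moving from fret 9 to fret 13 shifts the root by 4 semitones.
G# up 4 semitones is C.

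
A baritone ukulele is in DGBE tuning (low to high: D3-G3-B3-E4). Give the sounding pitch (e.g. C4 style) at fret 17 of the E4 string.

The open E4 string plus 17 semitones: E–F–F#–G–…–G–G#–A.
The walk passes from B into C once, so the octave number goes from 4 to 5.

A5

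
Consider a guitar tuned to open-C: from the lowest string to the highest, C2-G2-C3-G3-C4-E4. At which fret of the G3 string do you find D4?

7

D4 is 7 semitones above the open G3 (G–G#–A–A#–B–C–C#–D), so it sits at fret 7.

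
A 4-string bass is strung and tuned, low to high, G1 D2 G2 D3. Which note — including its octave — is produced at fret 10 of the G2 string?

The open G2 string plus 10 semitones: G–Ab–A–Bb–…–Eb–E–F.
The walk passes from B into C once, so the octave number goes from 2 to 3.

F3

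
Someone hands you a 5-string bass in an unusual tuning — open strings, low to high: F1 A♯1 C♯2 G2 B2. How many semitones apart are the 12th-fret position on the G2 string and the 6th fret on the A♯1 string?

G2 at fret 12 → G3 (MIDI 55); A♯1 at fret 6 → E2 (MIDI 40).
55 − 40 = 15, so the two pitches are 15 semitones apart, with G3 the higher.

15 semitones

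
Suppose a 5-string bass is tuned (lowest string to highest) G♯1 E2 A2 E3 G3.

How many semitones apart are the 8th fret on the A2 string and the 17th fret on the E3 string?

A2 at fret 8 → F3 (MIDI 53); E3 at fret 17 → A4 (MIDI 69).
53 − 69 = -16, so the two pitches are 16 semitones apart, with A4 the higher.

16 semitones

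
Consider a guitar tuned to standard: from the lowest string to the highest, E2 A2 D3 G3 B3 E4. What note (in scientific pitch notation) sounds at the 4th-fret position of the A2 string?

A2 is MIDI 45. Adding 4 gives 49, which is C#3.

C#3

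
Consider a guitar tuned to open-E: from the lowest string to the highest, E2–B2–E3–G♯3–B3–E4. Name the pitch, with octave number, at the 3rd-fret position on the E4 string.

E4 is MIDI 64. Adding 3 gives 67, which is G4.

G4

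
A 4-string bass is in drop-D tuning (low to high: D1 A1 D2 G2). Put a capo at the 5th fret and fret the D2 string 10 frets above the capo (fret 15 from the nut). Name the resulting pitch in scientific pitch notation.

The capo raises the open D2 by 5 semitones to G2; fretting 10 more gives D2 + 5 + 10 = D2 + 15 semitones = F3.

F3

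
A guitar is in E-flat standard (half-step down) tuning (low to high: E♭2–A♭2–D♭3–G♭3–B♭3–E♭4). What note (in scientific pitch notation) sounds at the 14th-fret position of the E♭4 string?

F5

E♭4 is MIDI 63. Adding 14 gives 77, which is F5.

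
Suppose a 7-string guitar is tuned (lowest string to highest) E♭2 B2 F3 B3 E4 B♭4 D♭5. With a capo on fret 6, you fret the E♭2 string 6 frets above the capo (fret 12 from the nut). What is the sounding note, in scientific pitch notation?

The capo raises the open E♭2 by 6 semitones to A2; fretting 6 more gives E♭2 + 6 + 6 = E♭2 + 12 semitones = E♭3.
(Also written D♯.)

E♭3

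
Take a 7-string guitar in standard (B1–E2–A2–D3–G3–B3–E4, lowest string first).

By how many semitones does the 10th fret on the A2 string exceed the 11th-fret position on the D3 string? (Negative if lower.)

-6 semitones

A2 at fret 10 → G3 (MIDI 55); D3 at fret 11 → C#4 (MIDI 61).
55 − 61 = -6, so the two pitches are 6 semitones apart.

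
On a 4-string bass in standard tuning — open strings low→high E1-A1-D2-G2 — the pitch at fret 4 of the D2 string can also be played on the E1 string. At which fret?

14

D2 at fret 4 is D2 + 4 semitones = F♯2.
The open E1 string is 10 semitones below the open D2, so the same pitch on the E1 string lies at fret 4 + 10 = 14.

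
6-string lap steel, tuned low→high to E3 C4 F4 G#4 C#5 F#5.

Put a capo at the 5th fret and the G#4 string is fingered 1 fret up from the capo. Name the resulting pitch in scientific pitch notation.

D5

The capo raises the open G#4 by 5 semitones to C#5; fretting 1 more gives G#4 + 5 + 1 = G#4 + 6 semitones = D5.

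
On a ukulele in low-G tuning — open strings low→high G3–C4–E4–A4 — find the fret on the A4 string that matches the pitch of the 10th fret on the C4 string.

1

C4 at fret 10 is C4 + 10 semitones = A#4.
The open A4 string is 9 semitones above the open C4, so the same pitch on the A4 string lies at fret 10 − 9 = 1.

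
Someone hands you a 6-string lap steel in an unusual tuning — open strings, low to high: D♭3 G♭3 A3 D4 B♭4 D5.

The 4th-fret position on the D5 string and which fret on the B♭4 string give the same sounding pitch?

Fret 4 on D5 is MIDI 74 + 4 = 78 (G♭5). On the B♭4 string (open MIDI 70), that pitch is 78 − 70 = fret 8.

8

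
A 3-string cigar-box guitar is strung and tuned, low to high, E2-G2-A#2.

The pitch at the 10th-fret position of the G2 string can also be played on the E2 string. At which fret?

G2 at fret 10 is G2 + 10 semitones = F3.
The open E2 string is 3 semitones below the open G2, so the same pitch on the E2 string lies at fret 10 + 3 = 13.

13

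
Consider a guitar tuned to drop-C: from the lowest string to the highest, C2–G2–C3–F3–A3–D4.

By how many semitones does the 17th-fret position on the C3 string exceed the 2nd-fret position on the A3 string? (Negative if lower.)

C3 at fret 17 → F4 (MIDI 65); A3 at fret 2 → B3 (MIDI 59).
65 − 59 = 6, so the two pitches are 6 semitones apart.

6 semitones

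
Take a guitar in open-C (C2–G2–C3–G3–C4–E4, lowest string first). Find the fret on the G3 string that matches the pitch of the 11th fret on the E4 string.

20

Fret 11 on E4 is MIDI 64 + 11 = 75 (D#5). On the G3 string (open MIDI 55), that pitch is 75 − 55 = fret 20.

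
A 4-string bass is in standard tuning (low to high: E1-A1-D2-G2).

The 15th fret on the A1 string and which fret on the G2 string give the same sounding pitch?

5

A1 at fret 15 is A1 + 15 semitones = C3.
The open G2 string is 10 semitones above the open A1, so the same pitch on the G2 string lies at fret 15 − 10 = 5.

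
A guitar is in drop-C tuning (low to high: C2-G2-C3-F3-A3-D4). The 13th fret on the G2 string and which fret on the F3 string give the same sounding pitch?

Fret 13 on G2 is MIDI 43 + 13 = 56 (G#3). On the F3 string (open MIDI 53), that pitch is 56 − 53 = fret 3.

3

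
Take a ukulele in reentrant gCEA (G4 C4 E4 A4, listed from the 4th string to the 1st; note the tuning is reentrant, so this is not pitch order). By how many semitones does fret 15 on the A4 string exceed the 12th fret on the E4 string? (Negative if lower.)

8 semitones

A4 at fret 15 → C6 (MIDI 84); E4 at fret 12 → E5 (MIDI 76).
84 − 76 = 8, so the two pitches are 8 semitones apart.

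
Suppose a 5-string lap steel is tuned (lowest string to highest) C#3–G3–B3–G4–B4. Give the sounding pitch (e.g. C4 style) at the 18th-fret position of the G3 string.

G3 is MIDI 55. Adding 18 gives 73, which is C#5.
(Equivalently spelled Db5.)

C#5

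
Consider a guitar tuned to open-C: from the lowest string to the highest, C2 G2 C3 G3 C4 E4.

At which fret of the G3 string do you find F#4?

F#4 is 11 semitones above the open G3 (G–G#–A–A#–…–E–F–F#), so it sits at fret 11.

11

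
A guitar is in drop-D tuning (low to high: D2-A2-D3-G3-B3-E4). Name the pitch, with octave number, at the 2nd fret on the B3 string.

C#4

B3 is MIDI 59. Adding 2 gives 61, which is C#4.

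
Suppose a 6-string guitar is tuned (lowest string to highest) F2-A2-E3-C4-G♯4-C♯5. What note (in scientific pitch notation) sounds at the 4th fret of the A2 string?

C♯3

The open A2 string plus 4 semitones: A–A#–B–C–C#.
The walk passes from B into C once, so the octave number goes from 2 to 3.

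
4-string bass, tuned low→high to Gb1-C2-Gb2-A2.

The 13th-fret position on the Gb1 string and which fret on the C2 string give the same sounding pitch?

7

Fret 13 on Gb1 is MIDI 30 + 13 = 43 (G2). On the C2 string (open MIDI 36), that pitch is 43 − 36 = fret 7.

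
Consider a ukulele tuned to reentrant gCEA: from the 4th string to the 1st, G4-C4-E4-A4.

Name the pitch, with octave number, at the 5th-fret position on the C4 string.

The open C4 string plus 5 semitones: C–C#–D–D#–E–F.
No B→C boundary is crossed, so the octave stays at 4.

F4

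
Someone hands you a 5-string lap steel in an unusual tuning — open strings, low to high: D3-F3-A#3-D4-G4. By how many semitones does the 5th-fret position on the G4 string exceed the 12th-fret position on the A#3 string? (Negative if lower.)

2 semitones

G4 at fret 5 → C5 (MIDI 72); A#3 at fret 12 → A#4 (MIDI 70).
72 − 70 = 2, so the two pitches are 2 semitones apart.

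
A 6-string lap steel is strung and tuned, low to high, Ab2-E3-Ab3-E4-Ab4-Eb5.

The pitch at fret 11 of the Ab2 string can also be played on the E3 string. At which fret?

Fret 11 on Ab2 is MIDI 44 + 11 = 55 (G3). On the E3 string (open MIDI 52), that pitch is 55 − 52 = fret 3.

3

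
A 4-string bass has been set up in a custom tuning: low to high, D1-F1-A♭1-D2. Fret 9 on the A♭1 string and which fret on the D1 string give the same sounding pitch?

Fret 9 on A♭1 is MIDI 32 + 9 = 41 (F2). On the D1 string (open MIDI 26), that pitch is 41 − 26 = fret 15.

15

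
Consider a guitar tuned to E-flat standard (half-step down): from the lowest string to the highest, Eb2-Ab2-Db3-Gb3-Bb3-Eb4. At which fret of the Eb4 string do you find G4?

4

G4 is 4 semitones above the open Eb4 (Eb–E–F–Gb–G), so it sits at fret 4.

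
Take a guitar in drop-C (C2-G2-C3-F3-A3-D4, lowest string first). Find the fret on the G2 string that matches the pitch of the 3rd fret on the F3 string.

13

Fret 3 on F3 is MIDI 53 + 3 = 56 (G#3). On the G2 string (open MIDI 43), that pitch is 56 − 43 = fret 13.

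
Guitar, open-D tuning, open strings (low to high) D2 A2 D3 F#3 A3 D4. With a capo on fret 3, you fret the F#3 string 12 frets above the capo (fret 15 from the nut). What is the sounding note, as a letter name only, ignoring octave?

The capo raises the open F#3 by 3 semitones to A3; fretting 12 more gives F#3 + 3 + 12 = F#3 + 15 semitones, landing on A.

A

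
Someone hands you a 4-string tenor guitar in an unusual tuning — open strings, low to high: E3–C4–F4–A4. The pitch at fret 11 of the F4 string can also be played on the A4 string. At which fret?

7

F4 at fret 11 is F4 + 11 semitones = E5.
The open A4 string is 4 semitones above the open F4, so the same pitch on the A4 string lies at fret 11 − 4 = 7.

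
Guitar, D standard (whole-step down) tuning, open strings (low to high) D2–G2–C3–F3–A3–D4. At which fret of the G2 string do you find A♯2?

3

A♯2 is 3 semitones above the open G2 (G–G#–A–A#), so it sits at fret 3.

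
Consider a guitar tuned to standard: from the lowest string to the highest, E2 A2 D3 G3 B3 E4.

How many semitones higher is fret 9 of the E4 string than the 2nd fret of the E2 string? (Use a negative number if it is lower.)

E4 at fret 9 → C#5 (MIDI 73); E2 at fret 2 → F#2 (MIDI 42).
73 − 42 = 31, so the two pitches are 31 semitones apart.

31 semitones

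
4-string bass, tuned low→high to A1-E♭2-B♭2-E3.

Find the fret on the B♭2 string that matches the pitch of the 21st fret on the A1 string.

A1 at fret 21 is A1 + 21 semitones = G♭3.
The open B♭2 string is 13 semitones above the open A1, so the same pitch on the B♭2 string lies at fret 21 − 13 = 8.

8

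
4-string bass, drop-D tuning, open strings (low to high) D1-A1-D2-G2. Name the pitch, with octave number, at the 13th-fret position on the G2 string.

The open G2 string plus 13 semitones: G–G#–A–A#–…–F#–G–G#.
The walk passes from B into C once, so the octave number goes from 2 to 3.
(Equivalently spelled Ab3.)

G#3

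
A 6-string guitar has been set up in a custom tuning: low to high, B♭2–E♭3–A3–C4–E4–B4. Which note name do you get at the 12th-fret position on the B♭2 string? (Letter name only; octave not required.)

B♭

B♭2 is MIDI 46. Adding 12 gives 58; 58 mod 12 = 10, i.e. B♭.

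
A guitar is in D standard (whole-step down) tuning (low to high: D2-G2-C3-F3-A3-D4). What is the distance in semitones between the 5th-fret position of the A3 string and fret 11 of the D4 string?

11 semitones

A3 at fret 5 → D4 (MIDI 62); D4 at fret 11 → C#5 (MIDI 73).
62 − 73 = -11, so the two pitches are 11 semitones apart, with C#5 the higher.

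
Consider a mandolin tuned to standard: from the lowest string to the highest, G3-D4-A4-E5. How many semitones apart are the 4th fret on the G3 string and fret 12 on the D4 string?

G3 at fret 4 → B3 (MIDI 59); D4 at fret 12 → D5 (MIDI 74).
59 − 74 = -15, so the two pitches are 15 semitones apart, with D5 the higher.

15 semitones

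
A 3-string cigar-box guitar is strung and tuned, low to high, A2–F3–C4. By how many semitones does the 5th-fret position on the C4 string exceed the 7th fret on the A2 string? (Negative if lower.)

13 semitones

C4 at fret 5 → F4 (MIDI 65); A2 at fret 7 → E3 (MIDI 52).
65 − 52 = 13, so the two pitches are 13 semitones apart.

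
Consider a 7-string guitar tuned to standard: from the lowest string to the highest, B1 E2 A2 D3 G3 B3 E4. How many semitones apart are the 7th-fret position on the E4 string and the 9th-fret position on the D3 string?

E4 at fret 7 → B4 (MIDI 71); D3 at fret 9 → B3 (MIDI 59).
71 − 59 = 12, so the two pitches are 12 semitones apart, with B4 the higher.

12 semitones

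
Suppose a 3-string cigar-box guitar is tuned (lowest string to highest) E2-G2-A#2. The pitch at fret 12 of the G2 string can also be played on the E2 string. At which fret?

Fret 12 on G2 is MIDI 43 + 12 = 55 (G3). On the E2 string (open MIDI 40), that pitch is 55 − 40 = fret 15.

15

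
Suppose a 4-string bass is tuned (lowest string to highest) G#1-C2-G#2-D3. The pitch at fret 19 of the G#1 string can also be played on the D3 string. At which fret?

1

Fret 19 on G#1 is MIDI 32 + 19 = 51 (D#3). On the D3 string (open MIDI 50), that pitch is 51 − 50 = fret 1.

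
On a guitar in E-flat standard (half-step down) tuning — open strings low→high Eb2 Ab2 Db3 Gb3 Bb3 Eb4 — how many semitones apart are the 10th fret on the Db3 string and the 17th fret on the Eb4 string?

21 semitones

Db3 at fret 10 → B3 (MIDI 59); Eb4 at fret 17 → Ab5 (MIDI 80).
59 − 80 = -21, so the two pitches are 21 semitones apart, with Ab5 the higher.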